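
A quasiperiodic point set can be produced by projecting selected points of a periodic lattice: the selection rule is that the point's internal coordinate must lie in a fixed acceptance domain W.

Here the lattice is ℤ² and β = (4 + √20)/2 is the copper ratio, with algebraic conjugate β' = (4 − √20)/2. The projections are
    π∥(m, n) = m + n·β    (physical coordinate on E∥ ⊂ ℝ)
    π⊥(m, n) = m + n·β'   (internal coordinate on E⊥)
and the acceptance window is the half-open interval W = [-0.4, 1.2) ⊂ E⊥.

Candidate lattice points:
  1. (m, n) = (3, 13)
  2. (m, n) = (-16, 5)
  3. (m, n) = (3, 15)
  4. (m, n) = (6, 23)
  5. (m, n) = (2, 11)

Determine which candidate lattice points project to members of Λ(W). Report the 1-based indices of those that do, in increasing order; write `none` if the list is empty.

1, 4

Compute β' = (4−√20)/2 = -0.236068, so π⊥(m,n) = m -0.236068·n.
[1] lift (3,13): star map gives -0.068884; window check -0.4 ≤ -0.068884 < 1.2 is true → IN Λ
[2] lift (-16,5): star map gives -17.180340; window check -0.4 ≤ -17.180340 < 1.2 is false → out
[3] lift (3,15): star map gives -0.541020; window check -0.4 ≤ -0.541020 < 1.2 is false → out
[4] lift (6,23): star map gives 0.570437; window check -0.4 ≤ 0.570437 < 1.2 is true → IN Λ
[5] lift (2,11): star map gives -0.596748; window check -0.4 ≤ -0.596748 < 1.2 is false → out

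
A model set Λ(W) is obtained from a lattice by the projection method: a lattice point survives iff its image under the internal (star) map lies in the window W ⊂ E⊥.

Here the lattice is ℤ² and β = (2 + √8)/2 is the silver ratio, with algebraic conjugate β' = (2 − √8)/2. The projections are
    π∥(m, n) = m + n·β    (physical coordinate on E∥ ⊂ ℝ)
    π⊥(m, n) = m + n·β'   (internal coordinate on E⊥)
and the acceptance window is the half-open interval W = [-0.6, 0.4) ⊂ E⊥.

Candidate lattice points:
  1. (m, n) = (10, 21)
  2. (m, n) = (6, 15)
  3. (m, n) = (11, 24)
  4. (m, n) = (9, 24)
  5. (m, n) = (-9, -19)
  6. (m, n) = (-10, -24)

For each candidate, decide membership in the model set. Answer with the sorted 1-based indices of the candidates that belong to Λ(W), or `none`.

Compute β' = (2−√8)/2 = -0.41421, so π⊥(m,n) = m -0.41421·n.
[1] lift (10,21): star map gives 1.30152; window check -0.6 ≤ 1.30152 < 0.4 is false → out
[2] lift (6,15): star map gives -0.21320; window check -0.6 ≤ -0.21320 < 0.4 is true → IN Λ
[3] lift (11,24): star map gives 1.05887; window check -0.6 ≤ 1.05887 < 0.4 is false → out
[4] lift (9,24): star map gives -0.94113; window check -0.6 ≤ -0.94113 < 0.4 is false → out
[5] lift (-9,-19): star map gives -1.12994; window check -0.6 ≤ -1.12994 < 0.4 is false → out
[6] lift (-10,-24): star map gives -0.05887; window check -0.6 ≤ -0.05887 < 0.4 is true → IN Λ

2, 6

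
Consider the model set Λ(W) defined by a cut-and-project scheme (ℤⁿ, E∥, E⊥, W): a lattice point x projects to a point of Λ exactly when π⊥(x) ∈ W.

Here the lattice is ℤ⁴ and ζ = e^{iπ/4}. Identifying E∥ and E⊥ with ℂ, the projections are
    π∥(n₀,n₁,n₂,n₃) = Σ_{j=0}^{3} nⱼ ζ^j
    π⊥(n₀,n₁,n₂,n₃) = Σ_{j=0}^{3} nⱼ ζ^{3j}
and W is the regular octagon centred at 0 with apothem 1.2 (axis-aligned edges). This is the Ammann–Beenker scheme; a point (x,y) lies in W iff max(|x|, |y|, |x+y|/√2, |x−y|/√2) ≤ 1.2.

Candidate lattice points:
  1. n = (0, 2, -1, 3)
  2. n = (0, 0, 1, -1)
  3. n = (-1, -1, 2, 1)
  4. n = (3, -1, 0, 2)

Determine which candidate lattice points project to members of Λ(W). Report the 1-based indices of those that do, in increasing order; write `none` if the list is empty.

With ζ = e^{iπ/4} the internal vectors are ζ^0,ζ^3,ζ^6,ζ^9.
#1 (0, 2, -1, 3): internal (0.7071, 4.5355); octagon support 4.5355 vs apothem 1.2 → ∉ W
#2 (0, 0, 1, -1): internal (-0.7071, -1.7071); octagon support 1.7071 vs apothem 1.2 → ∉ W
#3 (-1, -1, 2, 1): internal (0.4142, -2.0000); octagon support 2.0000 vs apothem 1.2 → ∉ W
#4 (3, -1, 0, 2): internal (5.1213, 0.7071); octagon support 5.1213 vs apothem 1.2 → ∉ W

none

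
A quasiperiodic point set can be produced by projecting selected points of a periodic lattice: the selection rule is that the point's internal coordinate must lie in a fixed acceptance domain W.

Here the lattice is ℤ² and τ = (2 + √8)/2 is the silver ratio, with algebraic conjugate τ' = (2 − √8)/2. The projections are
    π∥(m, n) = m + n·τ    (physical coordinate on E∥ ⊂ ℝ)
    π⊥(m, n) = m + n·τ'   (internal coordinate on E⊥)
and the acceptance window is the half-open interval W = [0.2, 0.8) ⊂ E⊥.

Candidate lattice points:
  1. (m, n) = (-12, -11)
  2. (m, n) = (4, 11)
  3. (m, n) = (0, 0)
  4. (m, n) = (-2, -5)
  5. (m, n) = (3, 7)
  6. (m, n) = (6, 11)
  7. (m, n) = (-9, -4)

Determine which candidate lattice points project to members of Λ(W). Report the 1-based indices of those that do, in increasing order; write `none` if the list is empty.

none

Numerically τ ≈ 2.414214 and τ' = −1/τ ≈ -0.414214.
#1 (-12,-11): internal coord -12 + (-11)·τ' = -7.443651; -7.443651 ∉ [0.2, 0.8) → out
#2 (4,11): internal coord 4 + (11)·τ' = -0.556349; -0.556349 ∉ [0.2, 0.8) → out
#3 (0,0): internal coord 0 + (0)·τ' = +0.000000; +0.000000 ∉ [0.2, 0.8) → out
#4 (-2,-5): internal coord -2 + (-5)·τ' = +0.071068; +0.071068 ∉ [0.2, 0.8) → out
#5 (3,7): internal coord 3 + (7)·τ' = +0.100505; +0.100505 ∉ [0.2, 0.8) → out
#6 (6,11): internal coord 6 + (11)·τ' = +1.443651; +1.443651 ∉ [0.2, 0.8) → out
#7 (-9,-4): internal coord -9 + (-4)·τ' = -7.343146; -7.343146 ∉ [0.2, 0.8) → out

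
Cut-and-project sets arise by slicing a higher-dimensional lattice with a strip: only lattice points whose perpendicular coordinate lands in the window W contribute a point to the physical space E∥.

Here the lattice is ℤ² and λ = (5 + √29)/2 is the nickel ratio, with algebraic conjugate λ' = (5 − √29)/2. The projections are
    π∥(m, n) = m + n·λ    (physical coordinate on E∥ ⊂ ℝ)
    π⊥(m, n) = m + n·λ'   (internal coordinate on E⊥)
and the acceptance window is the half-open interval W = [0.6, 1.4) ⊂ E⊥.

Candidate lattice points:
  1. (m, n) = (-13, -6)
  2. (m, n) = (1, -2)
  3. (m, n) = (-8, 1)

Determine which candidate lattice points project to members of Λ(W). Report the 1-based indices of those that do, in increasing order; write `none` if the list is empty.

2

Numerically λ ≈ 5.192582 and λ' = −1/λ ≈ -0.192582.
#1 (-13,-6): internal coord -13 + (-6)·λ' = -11.844506; -11.844506 ∉ [0.6, 1.4) → out
#2 (1,-2): internal coord 1 + (-2)·λ' = +1.385165; +1.385165 ∈ [0.6, 1.4) → IN Λ
#3 (-8,1): internal coord -8 + (1)·λ' = -8.192582; -8.192582 ∉ [0.6, 1.4) → out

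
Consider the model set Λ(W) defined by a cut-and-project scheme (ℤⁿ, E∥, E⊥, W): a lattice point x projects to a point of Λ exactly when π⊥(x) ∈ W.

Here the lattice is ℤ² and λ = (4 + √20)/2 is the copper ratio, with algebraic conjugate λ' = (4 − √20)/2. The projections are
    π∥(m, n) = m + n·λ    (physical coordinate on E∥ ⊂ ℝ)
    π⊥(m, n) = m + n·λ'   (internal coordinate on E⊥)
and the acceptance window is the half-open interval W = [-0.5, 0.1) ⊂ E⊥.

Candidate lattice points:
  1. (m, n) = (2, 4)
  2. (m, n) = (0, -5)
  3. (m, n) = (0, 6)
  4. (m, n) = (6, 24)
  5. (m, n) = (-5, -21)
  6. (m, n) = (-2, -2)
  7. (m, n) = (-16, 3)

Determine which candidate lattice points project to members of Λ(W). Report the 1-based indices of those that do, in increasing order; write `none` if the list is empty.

Numerically λ ≈ 4.236068 and λ' = −1/λ ≈ -0.236068.
candidate 1: (m,n)=(2,4) → π∥ = 2+4·λ ≈ 18.944272, π⊥ = 2+4·λ' ≈ 1.055728 ∉ [-0.5, 0.1) ⇒ out
candidate 2: (m,n)=(0,-5) → π∥ = 0-5·λ ≈ -21.180340, π⊥ = 0-5·λ' ≈ 1.180340 ∉ [-0.5, 0.1) ⇒ out
candidate 3: (m,n)=(0,6) → π∥ = 0+6·λ ≈ 25.416408, π⊥ = 0+6·λ' ≈ -1.416408 ∉ [-0.5, 0.1) ⇒ out
candidate 4: (m,n)=(6,24) → π∥ = 6+24·λ ≈ 107.665631, π⊥ = 6+24·λ' ≈ 0.334369 ∉ [-0.5, 0.1) ⇒ out
candidate 5: (m,n)=(-5,-21) → π∥ = -5-21·λ ≈ -93.957428, π⊥ = -5-21·λ' ≈ -0.042572 ∈ [-0.5, 0.1) ⇒ IN Λ
candidate 6: (m,n)=(-2,-2) → π∥ = -2-2·λ ≈ -10.472136, π⊥ = -2-2·λ' ≈ -1.527864 ∉ [-0.5, 0.1) ⇒ out
candidate 7: (m,n)=(-16,3) → π∥ = -16+3·λ ≈ -3.291796, π⊥ = -16+3·λ' ≈ -16.708204 ∉ [-0.5, 0.1) ⇒ out

5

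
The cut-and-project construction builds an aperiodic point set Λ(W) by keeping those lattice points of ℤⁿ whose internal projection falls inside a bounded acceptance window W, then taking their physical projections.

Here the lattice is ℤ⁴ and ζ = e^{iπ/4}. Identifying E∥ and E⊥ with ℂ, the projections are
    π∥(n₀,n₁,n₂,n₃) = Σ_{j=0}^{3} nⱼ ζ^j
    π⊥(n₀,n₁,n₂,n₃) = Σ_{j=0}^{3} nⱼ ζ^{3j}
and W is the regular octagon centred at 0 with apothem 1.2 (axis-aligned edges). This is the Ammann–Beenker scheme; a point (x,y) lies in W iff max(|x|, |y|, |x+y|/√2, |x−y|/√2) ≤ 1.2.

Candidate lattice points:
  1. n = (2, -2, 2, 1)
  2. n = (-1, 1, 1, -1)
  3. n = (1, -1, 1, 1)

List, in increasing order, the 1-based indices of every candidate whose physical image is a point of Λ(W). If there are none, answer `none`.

none

With ζ = e^{iπ/4} the internal vectors are ζ^0,ζ^3,ζ^6,ζ^9.
#1 (2, -2, 2, 1): internal (4.12132, -2.70711); octagon support 4.82843 vs apothem 1.2 → ∉ W
#2 (-1, 1, 1, -1): internal (-2.41421, -1.00000); octagon support 2.41421 vs apothem 1.2 → ∉ W
#3 (1, -1, 1, 1): internal (2.41421, -1.00000); octagon support 2.41421 vs apothem 1.2 → ∉ W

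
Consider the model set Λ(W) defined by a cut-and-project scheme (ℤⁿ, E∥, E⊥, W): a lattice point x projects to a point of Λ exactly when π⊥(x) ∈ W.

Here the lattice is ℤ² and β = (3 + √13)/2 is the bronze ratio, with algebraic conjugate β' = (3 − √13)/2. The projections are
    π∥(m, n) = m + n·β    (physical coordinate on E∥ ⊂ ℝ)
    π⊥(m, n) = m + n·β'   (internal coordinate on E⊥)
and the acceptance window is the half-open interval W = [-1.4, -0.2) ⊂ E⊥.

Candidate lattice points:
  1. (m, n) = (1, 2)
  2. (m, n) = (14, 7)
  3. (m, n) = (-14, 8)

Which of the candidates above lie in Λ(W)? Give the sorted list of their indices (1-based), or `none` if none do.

none

Numerically β ≈ 3.30278 and β' = −1/β ≈ -0.30278.
[1] lift (1,2): star map gives 0.39445; window check -1.4 ≤ 0.39445 < -0.2 is false → out
[2] lift (14,7): star map gives 11.88057; window check -1.4 ≤ 11.88057 < -0.2 is false → out
[3] lift (-14,8): star map gives -16.42221; window check -1.4 ≤ -16.42221 < -0.2 is false → out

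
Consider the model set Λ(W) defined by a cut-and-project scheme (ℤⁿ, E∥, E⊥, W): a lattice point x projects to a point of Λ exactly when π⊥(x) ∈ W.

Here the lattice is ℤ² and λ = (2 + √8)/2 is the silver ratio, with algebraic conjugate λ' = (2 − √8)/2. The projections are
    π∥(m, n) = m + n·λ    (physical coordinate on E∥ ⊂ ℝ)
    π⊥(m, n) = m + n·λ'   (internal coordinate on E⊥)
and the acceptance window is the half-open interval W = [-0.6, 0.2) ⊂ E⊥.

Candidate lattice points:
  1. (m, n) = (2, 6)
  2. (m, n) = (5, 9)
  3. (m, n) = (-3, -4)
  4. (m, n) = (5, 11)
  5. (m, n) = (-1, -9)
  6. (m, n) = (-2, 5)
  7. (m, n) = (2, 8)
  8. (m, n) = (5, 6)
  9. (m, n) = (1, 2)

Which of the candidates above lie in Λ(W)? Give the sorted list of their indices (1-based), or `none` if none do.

1, 9

λ' = (2−√8)/2 ≈ -0.41421.
#1 (2,6): internal coord 2 + (6)·λ' = -0.48528; -0.48528 ∈ [-0.6, 0.2) → IN Λ
#2 (5,9): internal coord 5 + (9)·λ' = +1.27208; +1.27208 ∉ [-0.6, 0.2) → out
#3 (-3,-4): internal coord -3 + (-4)·λ' = -1.34315; -1.34315 ∉ [-0.6, 0.2) → out
#4 (5,11): internal coord 5 + (11)·λ' = +0.44365; +0.44365 ∉ [-0.6, 0.2) → out
#5 (-1,-9): internal coord -1 + (-9)·λ' = +2.72792; +2.72792 ∉ [-0.6, 0.2) → out
#6 (-2,5): internal coord -2 + (5)·λ' = -4.07107; -4.07107 ∉ [-0.6, 0.2) → out
#7 (2,8): internal coord 2 + (8)·λ' = -1.31371; -1.31371 ∉ [-0.6, 0.2) → out
#8 (5,6): internal coord 5 + (6)·λ' = +2.51472; +2.51472 ∉ [-0.6, 0.2) → out
#9 (1,2): internal coord 1 + (2)·λ' = +0.17157; +0.17157 ∈ [-0.6, 0.2) → IN Λ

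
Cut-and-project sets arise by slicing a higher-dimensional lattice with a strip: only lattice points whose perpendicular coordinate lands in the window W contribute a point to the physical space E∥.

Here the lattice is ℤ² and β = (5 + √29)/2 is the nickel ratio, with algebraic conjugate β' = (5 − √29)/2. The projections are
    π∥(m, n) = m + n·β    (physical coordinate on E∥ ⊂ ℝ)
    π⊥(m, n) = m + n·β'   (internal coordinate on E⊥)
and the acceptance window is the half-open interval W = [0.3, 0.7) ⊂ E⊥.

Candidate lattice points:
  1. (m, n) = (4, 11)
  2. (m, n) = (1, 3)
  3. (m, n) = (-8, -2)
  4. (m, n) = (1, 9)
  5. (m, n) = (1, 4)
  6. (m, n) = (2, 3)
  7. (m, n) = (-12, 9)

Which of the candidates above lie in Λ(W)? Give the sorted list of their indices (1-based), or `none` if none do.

Numerically β ≈ 5.19258 and β' = −1/β ≈ -0.19258.
#1 (4,11): internal coord 4 + (11)·β' = +1.88159; +1.88159 ∉ [0.3, 0.7) → out
#2 (1,3): internal coord 1 + (3)·β' = +0.42225; +0.42225 ∈ [0.3, 0.7) → IN Λ
#3 (-8,-2): internal coord -8 + (-2)·β' = -7.61484; -7.61484 ∉ [0.3, 0.7) → out
#4 (1,9): internal coord 1 + (9)·β' = -0.73324; -0.73324 ∉ [0.3, 0.7) → out
#5 (1,4): internal coord 1 + (4)·β' = +0.22967; +0.22967 ∉ [0.3, 0.7) → out
#6 (2,3): internal coord 2 + (3)·β' = +1.42225; +1.42225 ∉ [0.3, 0.7) → out
#7 (-12,9): internal coord -12 + (9)·β' = -13.73324; -13.73324 ∉ [0.3, 0.7) → out

2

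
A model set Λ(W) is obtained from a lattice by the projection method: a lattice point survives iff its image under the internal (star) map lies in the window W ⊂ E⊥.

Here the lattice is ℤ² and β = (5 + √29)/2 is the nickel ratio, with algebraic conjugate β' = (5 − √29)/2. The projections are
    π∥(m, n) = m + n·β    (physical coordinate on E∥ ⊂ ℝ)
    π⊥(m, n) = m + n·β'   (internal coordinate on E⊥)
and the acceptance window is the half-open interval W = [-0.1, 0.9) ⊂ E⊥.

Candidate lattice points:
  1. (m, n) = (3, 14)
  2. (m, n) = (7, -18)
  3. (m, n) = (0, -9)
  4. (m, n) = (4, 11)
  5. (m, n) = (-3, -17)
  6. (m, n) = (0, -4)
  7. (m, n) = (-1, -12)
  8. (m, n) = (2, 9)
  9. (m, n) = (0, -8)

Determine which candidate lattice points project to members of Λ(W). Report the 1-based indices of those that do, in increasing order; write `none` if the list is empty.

Compute β' = (5−√29)/2 = -0.192582, so π⊥(m,n) = m -0.192582·n.
[1] lift (3,14): star map gives 0.303846; window check -0.1 ≤ 0.303846 < 0.9 is true → IN Λ
[2] lift (7,-18): star map gives 10.466483; window check -0.1 ≤ 10.466483 < 0.9 is false → out
[3] lift (0,-9): star map gives 1.733242; window check -0.1 ≤ 1.733242 < 0.9 is false → out
[4] lift (4,11): star map gives 1.881594; window check -0.1 ≤ 1.881594 < 0.9 is false → out
[5] lift (-3,-17): star map gives 0.273901; window check -0.1 ≤ 0.273901 < 0.9 is true → IN Λ
[6] lift (0,-4): star map gives 0.770330; window check -0.1 ≤ 0.770330 < 0.9 is true → IN Λ
[7] lift (-1,-12): star map gives 1.310989; window check -0.1 ≤ 1.310989 < 0.9 is false → out
[8] lift (2,9): star map gives 0.266758; window check -0.1 ≤ 0.266758 < 0.9 is true → IN Λ
[9] lift (0,-8): star map gives 1.540659; window check -0.1 ≤ 1.540659 < 0.9 is false → out

1, 5, 6, 8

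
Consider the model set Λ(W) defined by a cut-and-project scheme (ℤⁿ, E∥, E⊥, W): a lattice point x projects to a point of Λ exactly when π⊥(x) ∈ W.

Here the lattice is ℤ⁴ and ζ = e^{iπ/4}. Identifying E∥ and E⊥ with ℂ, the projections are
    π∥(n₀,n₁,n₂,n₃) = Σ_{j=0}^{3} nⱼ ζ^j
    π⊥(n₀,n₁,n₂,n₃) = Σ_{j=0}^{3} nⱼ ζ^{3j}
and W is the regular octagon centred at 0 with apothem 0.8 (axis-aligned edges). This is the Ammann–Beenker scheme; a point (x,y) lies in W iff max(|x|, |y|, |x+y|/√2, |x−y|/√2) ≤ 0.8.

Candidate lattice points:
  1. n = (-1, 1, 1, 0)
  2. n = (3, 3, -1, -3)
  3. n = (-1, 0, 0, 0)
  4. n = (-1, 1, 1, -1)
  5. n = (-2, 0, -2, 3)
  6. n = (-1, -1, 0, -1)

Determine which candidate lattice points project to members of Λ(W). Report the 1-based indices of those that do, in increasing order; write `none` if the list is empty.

π⊥(n) = n₀ + n₁ζ³ + n₂ζ⁶ + n₃ζ⁹ where ζ = e^{iπ/4}.
#1 (-1, 1, 1, 0): internal (-1.707107, -0.292893); octagon support 1.707107 vs apothem 0.8 → ∉ W
#2 (3, 3, -1, -3): internal (-1.242641, 1.000000); octagon support 1.585786 vs apothem 0.8 → ∉ W
#3 (-1, 0, 0, 0): internal (-1.000000, 0.000000); octagon support 1.000000 vs apothem 0.8 → ∉ W
#4 (-1, 1, 1, -1): internal (-2.414214, -1.000000); octagon support 2.414214 vs apothem 0.8 → ∉ W
#5 (-2, 0, -2, 3): internal (0.121320, 4.121320); octagon support 4.121320 vs apothem 0.8 → ∉ W
#6 (-1, -1, 0, -1): internal (-1.000000, -1.414214); octagon support 1.707107 vs apothem 0.8 → ∉ W

none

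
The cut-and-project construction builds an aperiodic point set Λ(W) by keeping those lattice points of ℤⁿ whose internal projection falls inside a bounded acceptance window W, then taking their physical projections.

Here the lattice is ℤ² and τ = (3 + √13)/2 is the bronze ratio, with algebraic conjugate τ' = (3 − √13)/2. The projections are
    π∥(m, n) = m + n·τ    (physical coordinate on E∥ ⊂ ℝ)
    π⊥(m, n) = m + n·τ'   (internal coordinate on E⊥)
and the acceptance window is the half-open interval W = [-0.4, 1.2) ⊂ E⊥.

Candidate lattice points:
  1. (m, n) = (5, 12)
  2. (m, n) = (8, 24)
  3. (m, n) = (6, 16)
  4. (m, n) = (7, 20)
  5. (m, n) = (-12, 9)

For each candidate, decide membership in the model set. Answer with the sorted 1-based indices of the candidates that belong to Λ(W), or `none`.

2, 3, 4

τ' = (3−√13)/2 ≈ -0.302776.
candidate 1: (m,n)=(5,12) → π∥ = 5+12·τ ≈ 44.633308, π⊥ = 5+12·τ' ≈ 1.366692 ∉ [-0.4, 1.2) ⇒ out
candidate 2: (m,n)=(8,24) → π∥ = 8+24·τ ≈ 87.266615, π⊥ = 8+24·τ' ≈ 0.733385 ∈ [-0.4, 1.2) ⇒ IN Λ
candidate 3: (m,n)=(6,16) → π∥ = 6+16·τ ≈ 58.844410, π⊥ = 6+16·τ' ≈ 1.155590 ∈ [-0.4, 1.2) ⇒ IN Λ
candidate 4: (m,n)=(7,20) → π∥ = 7+20·τ ≈ 73.055513, π⊥ = 7+20·τ' ≈ 0.944487 ∈ [-0.4, 1.2) ⇒ IN Λ
candidate 5: (m,n)=(-12,9) → π∥ = -12+9·τ ≈ 17.724981, π⊥ = -12+9·τ' ≈ -14.724981 ∉ [-0.4, 1.2) ⇒ out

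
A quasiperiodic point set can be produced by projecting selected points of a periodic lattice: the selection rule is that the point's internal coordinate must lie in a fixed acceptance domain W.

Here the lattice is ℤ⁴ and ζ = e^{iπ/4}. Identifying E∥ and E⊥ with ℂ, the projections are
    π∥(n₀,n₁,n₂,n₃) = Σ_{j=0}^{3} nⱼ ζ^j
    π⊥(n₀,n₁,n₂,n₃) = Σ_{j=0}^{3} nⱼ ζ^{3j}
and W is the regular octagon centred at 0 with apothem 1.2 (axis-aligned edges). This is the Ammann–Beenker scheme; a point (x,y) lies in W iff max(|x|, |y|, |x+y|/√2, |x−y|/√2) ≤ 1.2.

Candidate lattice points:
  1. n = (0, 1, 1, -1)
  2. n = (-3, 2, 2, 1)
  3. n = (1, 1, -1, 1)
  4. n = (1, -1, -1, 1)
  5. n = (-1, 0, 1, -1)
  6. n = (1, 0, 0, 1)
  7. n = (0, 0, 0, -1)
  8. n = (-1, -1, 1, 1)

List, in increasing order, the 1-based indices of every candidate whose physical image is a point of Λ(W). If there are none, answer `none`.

7, 8

With ζ = e^{iπ/4} the internal vectors are ζ^0,ζ^3,ζ^6,ζ^9.
candidate 1: n = (0, 1, 1, -1) → π⊥ ≈ (-1.414214, -1.000000); max(|x|,|y|,|x±y|/√2) = 1.707107 > 1.2 ⇒ ∉ W
candidate 2: n = (-3, 2, 2, 1) → π⊥ ≈ (-3.707107, +0.121320); max(|x|,|y|,|x±y|/√2) = 3.707107 > 1.2 ⇒ ∉ W
candidate 3: n = (1, 1, -1, 1) → π⊥ ≈ (+1.000000, +2.414214); max(|x|,|y|,|x±y|/√2) = 2.414214 > 1.2 ⇒ ∉ W
candidate 4: n = (1, -1, -1, 1) → π⊥ ≈ (+2.414214, +1.000000); max(|x|,|y|,|x±y|/√2) = 2.414214 > 1.2 ⇒ ∉ W
candidate 5: n = (-1, 0, 1, -1) → π⊥ ≈ (-1.707107, -1.707107); max(|x|,|y|,|x±y|/√2) = 2.414214 > 1.2 ⇒ ∉ W
candidate 6: n = (1, 0, 0, 1) → π⊥ ≈ (+1.707107, +0.707107); max(|x|,|y|,|x±y|/√2) = 1.707107 > 1.2 ⇒ ∉ W
candidate 7: n = (0, 0, 0, -1) → π⊥ ≈ (-0.707107, -0.707107); max(|x|,|y|,|x±y|/√2) = 1.000000 ≤ 1.2 ⇒ ∈ W
candidate 8: n = (-1, -1, 1, 1) → π⊥ ≈ (+0.414214, -1.000000); max(|x|,|y|,|x±y|/√2) = 1.000000 ≤ 1.2 ⇒ ∈ W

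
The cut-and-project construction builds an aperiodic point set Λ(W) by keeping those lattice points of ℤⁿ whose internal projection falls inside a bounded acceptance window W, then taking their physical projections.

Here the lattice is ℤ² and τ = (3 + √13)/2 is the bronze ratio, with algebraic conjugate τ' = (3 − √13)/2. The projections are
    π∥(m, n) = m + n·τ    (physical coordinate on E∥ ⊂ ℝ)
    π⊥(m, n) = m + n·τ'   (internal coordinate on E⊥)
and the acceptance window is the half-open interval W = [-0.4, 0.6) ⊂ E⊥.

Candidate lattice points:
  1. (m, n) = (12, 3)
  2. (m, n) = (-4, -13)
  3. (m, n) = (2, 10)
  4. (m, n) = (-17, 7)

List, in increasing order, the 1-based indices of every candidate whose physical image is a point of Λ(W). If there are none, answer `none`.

2

Compute τ' = (3−√13)/2 = -0.30278, so π⊥(m,n) = m -0.30278·n.
#1 (12,3): internal coord 12 + (3)·τ' = +11.09167; +11.09167 ∉ [-0.4, 0.6) → out
#2 (-4,-13): internal coord -4 + (-13)·τ' = -0.06392; -0.06392 ∈ [-0.4, 0.6) → IN Λ
#3 (2,10): internal coord 2 + (10)·τ' = -1.02776; -1.02776 ∉ [-0.4, 0.6) → out
#4 (-17,7): internal coord -17 + (7)·τ' = -19.11943; -19.11943 ∉ [-0.4, 0.6) → out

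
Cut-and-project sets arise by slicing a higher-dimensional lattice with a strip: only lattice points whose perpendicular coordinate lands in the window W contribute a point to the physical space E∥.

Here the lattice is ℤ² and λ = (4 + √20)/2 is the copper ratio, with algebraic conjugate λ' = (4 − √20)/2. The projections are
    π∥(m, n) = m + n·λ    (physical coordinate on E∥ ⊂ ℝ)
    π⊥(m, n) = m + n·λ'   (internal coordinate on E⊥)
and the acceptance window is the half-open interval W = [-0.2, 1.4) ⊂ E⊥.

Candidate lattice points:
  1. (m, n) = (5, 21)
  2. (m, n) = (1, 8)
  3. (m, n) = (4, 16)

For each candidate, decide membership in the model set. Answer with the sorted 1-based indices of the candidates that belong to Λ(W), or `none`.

λ' = (4−√20)/2 ≈ -0.23607.
[1] lift (5,21): star map gives 0.04257; window check -0.2 ≤ 0.04257 < 1.4 is true → IN Λ
[2] lift (1,8): star map gives -0.88854; window check -0.2 ≤ -0.88854 < 1.4 is false → out
[3] lift (4,16): star map gives 0.22291; window check -0.2 ≤ 0.22291 < 1.4 is true → IN Λ

1, 3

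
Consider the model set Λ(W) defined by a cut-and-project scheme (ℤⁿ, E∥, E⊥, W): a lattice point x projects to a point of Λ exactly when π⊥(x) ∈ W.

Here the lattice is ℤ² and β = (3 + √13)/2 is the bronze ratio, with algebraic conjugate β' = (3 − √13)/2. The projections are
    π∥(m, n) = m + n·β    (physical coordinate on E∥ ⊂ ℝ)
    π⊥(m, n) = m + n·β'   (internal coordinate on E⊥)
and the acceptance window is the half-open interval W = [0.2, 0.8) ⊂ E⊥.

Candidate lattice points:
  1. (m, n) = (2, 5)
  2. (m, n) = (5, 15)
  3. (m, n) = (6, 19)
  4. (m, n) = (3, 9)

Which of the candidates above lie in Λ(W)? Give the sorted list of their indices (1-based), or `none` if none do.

1, 2, 3, 4

β' = (3−√13)/2 ≈ -0.3028.
candidate 1: (m,n)=(2,5) → π∥ = 2+5·β ≈ 18.5139, π⊥ = 2+5·β' ≈ 0.4861 ∈ [0.2, 0.8) ⇒ IN Λ
candidate 2: (m,n)=(5,15) → π∥ = 5+15·β ≈ 54.5416, π⊥ = 5+15·β' ≈ 0.4584 ∈ [0.2, 0.8) ⇒ IN Λ
candidate 3: (m,n)=(6,19) → π∥ = 6+19·β ≈ 68.7527, π⊥ = 6+19·β' ≈ 0.2473 ∈ [0.2, 0.8) ⇒ IN Λ
candidate 4: (m,n)=(3,9) → π∥ = 3+9·β ≈ 32.7250, π⊥ = 3+9·β' ≈ 0.2750 ∈ [0.2, 0.8) ⇒ IN Λ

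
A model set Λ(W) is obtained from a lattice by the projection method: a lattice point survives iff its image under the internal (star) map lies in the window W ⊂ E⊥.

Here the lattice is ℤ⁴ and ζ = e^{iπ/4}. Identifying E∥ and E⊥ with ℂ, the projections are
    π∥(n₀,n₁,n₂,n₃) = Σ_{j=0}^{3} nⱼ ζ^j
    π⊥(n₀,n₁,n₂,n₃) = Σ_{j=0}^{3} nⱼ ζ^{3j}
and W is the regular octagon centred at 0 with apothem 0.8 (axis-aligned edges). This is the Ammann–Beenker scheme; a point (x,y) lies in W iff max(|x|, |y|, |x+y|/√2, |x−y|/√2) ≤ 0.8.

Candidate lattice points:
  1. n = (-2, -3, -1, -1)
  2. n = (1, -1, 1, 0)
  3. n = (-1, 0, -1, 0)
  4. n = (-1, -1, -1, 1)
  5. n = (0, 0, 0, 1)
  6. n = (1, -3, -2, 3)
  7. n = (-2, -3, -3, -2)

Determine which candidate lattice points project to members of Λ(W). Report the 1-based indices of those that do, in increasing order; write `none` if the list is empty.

none

π⊥(n) = n₀ + n₁ζ³ + n₂ζ⁶ + n₃ζ⁹ where ζ = e^{iπ/4}.
#1 (-2, -3, -1, -1): internal (-0.585786, -1.828427); octagon support 1.828427 vs apothem 0.8 → ∉ W
#2 (1, -1, 1, 0): internal (1.707107, -1.707107); octagon support 2.414214 vs apothem 0.8 → ∉ W
#3 (-1, 0, -1, 0): internal (-1.000000, 1.000000); octagon support 1.414214 vs apothem 0.8 → ∉ W
#4 (-1, -1, -1, 1): internal (0.414214, 1.000000); octagon support 1.000000 vs apothem 0.8 → ∉ W
#5 (0, 0, 0, 1): internal (0.707107, 0.707107); octagon support 1.000000 vs apothem 0.8 → ∉ W
#6 (1, -3, -2, 3): internal (5.242641, 2.000000); octagon support 5.242641 vs apothem 0.8 → ∉ W
#7 (-2, -3, -3, -2): internal (-1.292893, -0.535534); octagon support 1.292893 vs apothem 0.8 → ∉ W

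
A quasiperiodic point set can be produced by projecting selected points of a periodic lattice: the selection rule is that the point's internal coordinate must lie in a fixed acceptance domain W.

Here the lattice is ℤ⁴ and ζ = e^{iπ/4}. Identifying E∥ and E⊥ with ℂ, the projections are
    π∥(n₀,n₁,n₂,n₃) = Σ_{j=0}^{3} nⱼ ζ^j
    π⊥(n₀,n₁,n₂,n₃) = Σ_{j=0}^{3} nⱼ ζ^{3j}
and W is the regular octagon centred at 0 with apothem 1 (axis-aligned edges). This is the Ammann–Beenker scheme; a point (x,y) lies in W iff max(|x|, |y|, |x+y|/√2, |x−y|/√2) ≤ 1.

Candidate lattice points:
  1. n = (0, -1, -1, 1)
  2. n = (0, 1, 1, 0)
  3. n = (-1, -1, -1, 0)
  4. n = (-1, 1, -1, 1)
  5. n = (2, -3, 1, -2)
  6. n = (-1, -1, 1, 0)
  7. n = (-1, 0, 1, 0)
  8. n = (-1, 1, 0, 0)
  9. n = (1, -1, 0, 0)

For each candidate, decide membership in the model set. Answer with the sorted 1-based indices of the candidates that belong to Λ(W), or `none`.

2, 3

With ζ = e^{iπ/4} the internal vectors are ζ^0,ζ^3,ζ^6,ζ^9.
#1 (0, -1, -1, 1): internal (1.41421, 1.00000); octagon support 1.70711 vs apothem 1 → ∉ W
#2 (0, 1, 1, 0): internal (-0.70711, -0.29289); octagon support 0.70711 vs apothem 1 → ∈ W
#3 (-1, -1, -1, 0): internal (-0.29289, 0.29289); octagon support 0.41421 vs apothem 1 → ∈ W
#4 (-1, 1, -1, 1): internal (-1.00000, 2.41421); octagon support 2.41421 vs apothem 1 → ∉ W
#5 (2, -3, 1, -2): internal (2.70711, -4.53553); octagon support 5.12132 vs apothem 1 → ∉ W
#6 (-1, -1, 1, 0): internal (-0.29289, -1.70711); octagon support 1.70711 vs apothem 1 → ∉ W
#7 (-1, 0, 1, 0): internal (-1.00000, -1.00000); octagon support 1.41421 vs apothem 1 → ∉ W
#8 (-1, 1, 0, 0): internal (-1.70711, 0.70711); octagon support 1.70711 vs apothem 1 → ∉ W
#9 (1, -1, 0, 0): internal (1.70711, -0.70711); octagon support 1.70711 vs apothem 1 → ∉ W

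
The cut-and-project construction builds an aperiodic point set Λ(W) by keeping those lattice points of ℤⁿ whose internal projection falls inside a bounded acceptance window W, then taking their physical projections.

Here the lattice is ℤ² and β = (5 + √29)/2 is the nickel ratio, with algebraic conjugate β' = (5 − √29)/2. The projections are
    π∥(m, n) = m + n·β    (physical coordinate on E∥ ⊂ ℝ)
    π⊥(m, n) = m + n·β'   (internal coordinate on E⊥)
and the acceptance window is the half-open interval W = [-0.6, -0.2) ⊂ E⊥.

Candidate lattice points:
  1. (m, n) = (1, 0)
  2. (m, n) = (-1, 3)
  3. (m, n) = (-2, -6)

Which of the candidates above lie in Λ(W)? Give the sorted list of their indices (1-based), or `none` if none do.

none

Numerically β ≈ 5.192582 and β' = −1/β ≈ -0.192582.
[1] lift (1,0): star map gives 1.000000; window check -0.6 ≤ 1.000000 < -0.2 is false → out
[2] lift (-1,3): star map gives -1.577747; window check -0.6 ≤ -1.577747 < -0.2 is false → out
[3] lift (-2,-6): star map gives -0.844506; window check -0.6 ≤ -0.844506 < -0.2 is false → out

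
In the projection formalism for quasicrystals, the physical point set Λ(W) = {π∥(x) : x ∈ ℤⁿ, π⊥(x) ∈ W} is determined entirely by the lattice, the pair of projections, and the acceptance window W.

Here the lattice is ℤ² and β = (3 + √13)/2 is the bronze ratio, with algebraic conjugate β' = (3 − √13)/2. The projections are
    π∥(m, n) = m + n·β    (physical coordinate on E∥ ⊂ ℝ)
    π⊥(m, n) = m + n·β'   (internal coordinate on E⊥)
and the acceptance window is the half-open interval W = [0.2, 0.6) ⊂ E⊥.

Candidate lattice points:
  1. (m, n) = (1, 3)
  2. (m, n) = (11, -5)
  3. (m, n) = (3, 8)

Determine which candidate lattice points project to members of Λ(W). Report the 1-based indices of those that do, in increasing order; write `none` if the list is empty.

3

Numerically β ≈ 3.30278 and β' = −1/β ≈ -0.30278.
candidate 1: (m,n)=(1,3) → π∥ = 1+3·β ≈ 10.90833, π⊥ = 1+3·β' ≈ 0.09167 ∉ [0.2, 0.6) ⇒ out
candidate 2: (m,n)=(11,-5) → π∥ = 11-5·β ≈ -5.51388, π⊥ = 11-5·β' ≈ 12.51388 ∉ [0.2, 0.6) ⇒ out
candidate 3: (m,n)=(3,8) → π∥ = 3+8·β ≈ 29.42221, π⊥ = 3+8·β' ≈ 0.57779 ∈ [0.2, 0.6) ⇒ IN Λ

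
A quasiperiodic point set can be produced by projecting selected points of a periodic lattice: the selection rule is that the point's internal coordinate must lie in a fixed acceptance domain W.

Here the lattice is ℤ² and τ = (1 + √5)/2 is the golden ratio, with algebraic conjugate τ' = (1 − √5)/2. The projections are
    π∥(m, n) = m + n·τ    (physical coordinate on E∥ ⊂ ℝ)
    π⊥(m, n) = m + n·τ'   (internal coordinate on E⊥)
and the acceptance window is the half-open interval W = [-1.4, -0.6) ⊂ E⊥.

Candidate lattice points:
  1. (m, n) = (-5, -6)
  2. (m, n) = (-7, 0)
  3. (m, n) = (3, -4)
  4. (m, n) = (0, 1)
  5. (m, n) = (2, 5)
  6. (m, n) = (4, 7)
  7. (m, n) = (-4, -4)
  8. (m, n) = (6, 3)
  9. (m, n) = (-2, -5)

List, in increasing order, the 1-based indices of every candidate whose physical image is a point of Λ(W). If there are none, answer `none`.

1, 4, 5

τ' = (1−√5)/2 ≈ -0.618034.
#1 (-5,-6): internal coord -5 + (-6)·τ' = -1.291796; -1.291796 ∈ [-1.4, -0.6) → IN Λ
#2 (-7,0): internal coord -7 + (0)·τ' = -7.000000; -7.000000 ∉ [-1.4, -0.6) → out
#3 (3,-4): internal coord 3 + (-4)·τ' = +5.472136; +5.472136 ∉ [-1.4, -0.6) → out
#4 (0,1): internal coord 0 + (1)·τ' = -0.618034; -0.618034 ∈ [-1.4, -0.6) → IN Λ
#5 (2,5): internal coord 2 + (5)·τ' = -1.090170; -1.090170 ∈ [-1.4, -0.6) → IN Λ
#6 (4,7): internal coord 4 + (7)·τ' = -0.326238; -0.326238 ∉ [-1.4, -0.6) → out
#7 (-4,-4): internal coord -4 + (-4)·τ' = -1.527864; -1.527864 ∉ [-1.4, -0.6) → out
#8 (6,3): internal coord 6 + (3)·τ' = +4.145898; +4.145898 ∉ [-1.4, -0.6) → out
#9 (-2,-5): internal coord -2 + (-5)·τ' = +1.090170; +1.090170 ∉ [-1.4, -0.6) → out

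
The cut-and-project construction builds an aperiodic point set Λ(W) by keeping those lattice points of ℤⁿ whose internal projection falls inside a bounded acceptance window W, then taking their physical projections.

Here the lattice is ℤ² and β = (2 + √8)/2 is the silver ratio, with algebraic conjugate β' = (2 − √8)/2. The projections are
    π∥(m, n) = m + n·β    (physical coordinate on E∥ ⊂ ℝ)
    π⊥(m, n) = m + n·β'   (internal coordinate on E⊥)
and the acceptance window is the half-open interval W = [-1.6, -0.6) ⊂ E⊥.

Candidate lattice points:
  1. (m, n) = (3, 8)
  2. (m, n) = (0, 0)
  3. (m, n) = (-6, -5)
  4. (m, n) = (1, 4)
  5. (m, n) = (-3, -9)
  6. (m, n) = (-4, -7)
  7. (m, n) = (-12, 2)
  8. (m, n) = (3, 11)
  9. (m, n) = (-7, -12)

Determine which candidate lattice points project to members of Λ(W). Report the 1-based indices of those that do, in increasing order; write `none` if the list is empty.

Compute β' = (2−√8)/2 = -0.41421, so π⊥(m,n) = m -0.41421·n.
candidate 1: (m,n)=(3,8) → π∥ = 3+8·β ≈ 22.31371, π⊥ = 3+8·β' ≈ -0.31371 ∉ [-1.6, -0.6) ⇒ out
candidate 2: (m,n)=(0,0) → π∥ = 0+0·β ≈ 0.00000, π⊥ = 0+0·β' ≈ 0.00000 ∉ [-1.6, -0.6) ⇒ out
candidate 3: (m,n)=(-6,-5) → π∥ = -6-5·β ≈ -18.07107, π⊥ = -6-5·β' ≈ -3.92893 ∉ [-1.6, -0.6) ⇒ out
candidate 4: (m,n)=(1,4) → π∥ = 1+4·β ≈ 10.65685, π⊥ = 1+4·β' ≈ -0.65685 ∈ [-1.6, -0.6) ⇒ IN Λ
candidate 5: (m,n)=(-3,-9) → π∥ = -3-9·β ≈ -24.72792, π⊥ = -3-9·β' ≈ 0.72792 ∉ [-1.6, -0.6) ⇒ out
candidate 6: (m,n)=(-4,-7) → π∥ = -4-7·β ≈ -20.89949, π⊥ = -4-7·β' ≈ -1.10051 ∈ [-1.6, -0.6) ⇒ IN Λ
candidate 7: (m,n)=(-12,2) → π∥ = -12+2·β ≈ -7.17157, π⊥ = -12+2·β' ≈ -12.82843 ∉ [-1.6, -0.6) ⇒ out
candidate 8: (m,n)=(3,11) → π∥ = 3+11·β ≈ 29.55635, π⊥ = 3+11·β' ≈ -1.55635 ∈ [-1.6, -0.6) ⇒ IN Λ
candidate 9: (m,n)=(-7,-12) → π∥ = -7-12·β ≈ -35.97056, π⊥ = -7-12·β' ≈ -2.02944 ∉ [-1.6, -0.6) ⇒ out

4, 6, 8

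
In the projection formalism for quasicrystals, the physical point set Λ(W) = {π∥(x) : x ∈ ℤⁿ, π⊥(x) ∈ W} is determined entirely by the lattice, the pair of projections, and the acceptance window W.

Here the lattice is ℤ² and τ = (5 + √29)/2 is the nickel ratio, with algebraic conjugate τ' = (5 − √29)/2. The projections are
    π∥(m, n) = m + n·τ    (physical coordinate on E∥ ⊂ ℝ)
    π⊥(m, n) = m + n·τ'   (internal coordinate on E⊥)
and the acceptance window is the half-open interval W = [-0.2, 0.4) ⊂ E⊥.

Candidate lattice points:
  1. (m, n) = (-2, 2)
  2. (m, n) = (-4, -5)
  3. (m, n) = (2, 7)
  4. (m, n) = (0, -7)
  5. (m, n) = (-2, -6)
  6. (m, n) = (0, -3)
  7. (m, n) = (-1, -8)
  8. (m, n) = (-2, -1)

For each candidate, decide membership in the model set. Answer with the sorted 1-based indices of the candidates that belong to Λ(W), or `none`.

Compute τ' = (5−√29)/2 = -0.1926, so π⊥(m,n) = m -0.1926·n.
[1] lift (-2,2): star map gives -2.3852; window check -0.2 ≤ -2.3852 < 0.4 is false → out
[2] lift (-4,-5): star map gives -3.0371; window check -0.2 ≤ -3.0371 < 0.4 is false → out
[3] lift (2,7): star map gives 0.6519; window check -0.2 ≤ 0.6519 < 0.4 is false → out
[4] lift (0,-7): star map gives 1.3481; window check -0.2 ≤ 1.3481 < 0.4 is false → out
[5] lift (-2,-6): star map gives -0.8445; window check -0.2 ≤ -0.8445 < 0.4 is false → out
[6] lift (0,-3): star map gives 0.5777; window check -0.2 ≤ 0.5777 < 0.4 is false → out
[7] lift (-1,-8): star map gives 0.5407; window check -0.2 ≤ 0.5407 < 0.4 is false → out
[8] lift (-2,-1): star map gives -1.8074; window check -0.2 ≤ -1.8074 < 0.4 is false → out

none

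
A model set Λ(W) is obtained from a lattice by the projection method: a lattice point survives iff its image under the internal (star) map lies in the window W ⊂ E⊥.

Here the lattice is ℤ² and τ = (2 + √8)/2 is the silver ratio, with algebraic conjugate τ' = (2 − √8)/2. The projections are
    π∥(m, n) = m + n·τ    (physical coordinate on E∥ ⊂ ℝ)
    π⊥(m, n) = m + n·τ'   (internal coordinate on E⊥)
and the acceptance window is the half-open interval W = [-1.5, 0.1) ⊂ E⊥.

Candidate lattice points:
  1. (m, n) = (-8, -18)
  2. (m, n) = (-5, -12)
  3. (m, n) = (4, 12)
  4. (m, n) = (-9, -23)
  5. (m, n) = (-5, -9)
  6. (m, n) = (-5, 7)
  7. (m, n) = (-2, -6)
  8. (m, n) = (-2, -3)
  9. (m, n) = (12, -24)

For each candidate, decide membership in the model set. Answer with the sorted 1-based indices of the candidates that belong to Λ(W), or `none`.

Numerically τ ≈ 2.4142 and τ' = −1/τ ≈ -0.4142.
candidate 1: (m,n)=(-8,-18) → π∥ = -8-18·τ ≈ -51.4558, π⊥ = -8-18·τ' ≈ -0.5442 ∈ [-1.5, 0.1) ⇒ IN Λ
candidate 2: (m,n)=(-5,-12) → π∥ = -5-12·τ ≈ -33.9706, π⊥ = -5-12·τ' ≈ -0.0294 ∈ [-1.5, 0.1) ⇒ IN Λ
candidate 3: (m,n)=(4,12) → π∥ = 4+12·τ ≈ 32.9706, π⊥ = 4+12·τ' ≈ -0.9706 ∈ [-1.5, 0.1) ⇒ IN Λ
candidate 4: (m,n)=(-9,-23) → π∥ = -9-23·τ ≈ -64.5269, π⊥ = -9-23·τ' ≈ 0.5269 ∉ [-1.5, 0.1) ⇒ out
candidate 5: (m,n)=(-5,-9) → π∥ = -5-9·τ ≈ -26.7279, π⊥ = -5-9·τ' ≈ -1.2721 ∈ [-1.5, 0.1) ⇒ IN Λ
candidate 6: (m,n)=(-5,7) → π∥ = -5+7·τ ≈ 11.8995, π⊥ = -5+7·τ' ≈ -7.8995 ∉ [-1.5, 0.1) ⇒ out
candidate 7: (m,n)=(-2,-6) → π∥ = -2-6·τ ≈ -16.4853, π⊥ = -2-6·τ' ≈ 0.4853 ∉ [-1.5, 0.1) ⇒ out
candidate 8: (m,n)=(-2,-3) → π∥ = -2-3·τ ≈ -9.2426, π⊥ = -2-3·τ' ≈ -0.7574 ∈ [-1.5, 0.1) ⇒ IN Λ
candidate 9: (m,n)=(12,-24) → π∥ = 12-24·τ ≈ -45.9411, π⊥ = 12-24·τ' ≈ 21.9411 ∉ [-1.5, 0.1) ⇒ out

1, 2, 3, 5, 8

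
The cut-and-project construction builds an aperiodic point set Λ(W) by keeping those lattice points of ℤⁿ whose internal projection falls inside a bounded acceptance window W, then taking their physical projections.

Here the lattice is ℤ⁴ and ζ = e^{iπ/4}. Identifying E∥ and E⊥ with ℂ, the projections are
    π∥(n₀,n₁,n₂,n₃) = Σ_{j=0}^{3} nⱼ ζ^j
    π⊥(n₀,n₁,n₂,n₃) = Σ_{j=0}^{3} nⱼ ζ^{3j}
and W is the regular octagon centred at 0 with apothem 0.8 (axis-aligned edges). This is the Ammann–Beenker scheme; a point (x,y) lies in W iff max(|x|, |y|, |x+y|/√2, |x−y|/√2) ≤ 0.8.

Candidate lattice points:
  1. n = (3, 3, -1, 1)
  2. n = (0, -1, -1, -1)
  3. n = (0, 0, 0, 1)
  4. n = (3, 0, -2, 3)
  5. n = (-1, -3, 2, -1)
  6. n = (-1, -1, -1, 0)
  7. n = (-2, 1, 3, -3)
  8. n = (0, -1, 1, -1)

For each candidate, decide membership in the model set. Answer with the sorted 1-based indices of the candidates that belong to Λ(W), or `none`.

π⊥(n) = n₀ + n₁ζ³ + n₂ζ⁶ + n₃ζ⁹ where ζ = e^{iπ/4}.
#1 (3, 3, -1, 1): internal (1.585786, 3.828427); octagon support 3.828427 vs apothem 0.8 → ∉ W
#2 (0, -1, -1, -1): internal (0.000000, -0.414214); octagon support 0.414214 vs apothem 0.8 → ∈ W
#3 (0, 0, 0, 1): internal (0.707107, 0.707107); octagon support 1.000000 vs apothem 0.8 → ∉ W
#4 (3, 0, -2, 3): internal (5.121320, 4.121320); octagon support 6.535534 vs apothem 0.8 → ∉ W
#5 (-1, -3, 2, -1): internal (0.414214, -4.828427); octagon support 4.828427 vs apothem 0.8 → ∉ W
#6 (-1, -1, -1, 0): internal (-0.292893, 0.292893); octagon support 0.414214 vs apothem 0.8 → ∈ W
#7 (-2, 1, 3, -3): internal (-4.828427, -4.414214); octagon support 6.535534 vs apothem 0.8 → ∉ W
#8 (0, -1, 1, -1): internal (0.000000, -2.414214); octagon support 2.414214 vs apothem 0.8 → ∉ W

2, 6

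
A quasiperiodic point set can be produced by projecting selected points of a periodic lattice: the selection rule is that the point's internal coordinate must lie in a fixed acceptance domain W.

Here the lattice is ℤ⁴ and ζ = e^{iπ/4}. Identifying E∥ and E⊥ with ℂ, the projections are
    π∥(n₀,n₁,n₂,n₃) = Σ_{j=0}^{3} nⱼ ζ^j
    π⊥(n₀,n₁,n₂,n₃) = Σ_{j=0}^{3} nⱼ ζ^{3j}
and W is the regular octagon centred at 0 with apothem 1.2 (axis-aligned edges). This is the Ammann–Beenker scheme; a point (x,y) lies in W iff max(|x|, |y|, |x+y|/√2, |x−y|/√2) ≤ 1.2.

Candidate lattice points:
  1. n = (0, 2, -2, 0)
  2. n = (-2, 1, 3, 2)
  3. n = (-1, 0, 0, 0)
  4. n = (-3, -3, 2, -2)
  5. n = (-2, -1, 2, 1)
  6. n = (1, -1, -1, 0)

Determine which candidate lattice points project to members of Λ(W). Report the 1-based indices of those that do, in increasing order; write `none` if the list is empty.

Internal map: ζ^{3j} for j=0..3 gives (1,0), (−√2/2,√2/2), (0,−1), (√2/2,√2/2).
#1 (0, 2, -2, 0): internal (-1.414214, 3.414214); octagon support 3.414214 vs apothem 1.2 → ∉ W
#2 (-2, 1, 3, 2): internal (-1.292893, -0.878680); octagon support 1.535534 vs apothem 1.2 → ∉ W
#3 (-1, 0, 0, 0): internal (-1.000000, 0.000000); octagon support 1.000000 vs apothem 1.2 → ∈ W
#4 (-3, -3, 2, -2): internal (-2.292893, -5.535534); octagon support 5.535534 vs apothem 1.2 → ∉ W
#5 (-2, -1, 2, 1): internal (-0.585786, -2.000000); octagon support 2.000000 vs apothem 1.2 → ∉ W
#6 (1, -1, -1, 0): internal (1.707107, 0.292893); octagon support 1.707107 vs apothem 1.2 → ∉ W

3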